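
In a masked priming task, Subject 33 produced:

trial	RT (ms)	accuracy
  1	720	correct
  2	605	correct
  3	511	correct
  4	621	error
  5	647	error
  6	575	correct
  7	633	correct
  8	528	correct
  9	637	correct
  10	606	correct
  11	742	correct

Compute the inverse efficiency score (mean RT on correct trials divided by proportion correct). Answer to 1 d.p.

Correct trials (n=9): 720, 605, 511, 575, 633, 528, 637, 606, 742
Mean correct RT = 5557/9 = 617.4444 ms
Proportion correct = 9/11
IES = 617.4444 / (9/11) = 754.654 ms

754.7 ms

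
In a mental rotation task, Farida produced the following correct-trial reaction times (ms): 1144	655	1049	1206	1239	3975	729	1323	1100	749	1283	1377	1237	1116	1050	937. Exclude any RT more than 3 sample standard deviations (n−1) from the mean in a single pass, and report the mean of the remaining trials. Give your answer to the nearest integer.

n = 16, ΣRT = 20169, M = 1260.562
Σ(x−M)² = 8555141.94; s = √(8555141.94/15) = 755.210
Cutoffs: 1260.562 ± 3·755.210 → [-1005.1, 3526.2]
Outside: 3975 → excluded.
Retained (n=15): Σ = 16194, mean = 16194/15 = 1079.600

1080 ms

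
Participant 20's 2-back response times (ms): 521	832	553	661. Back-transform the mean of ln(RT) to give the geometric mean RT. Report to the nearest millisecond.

631 ms

ln(RT): 6.2558, 6.7238, 6.3154, 6.4938
Mean ln(RT) = 25.7887/4 = 6.44717
Geometric mean = exp(6.44717) = 630.92 ms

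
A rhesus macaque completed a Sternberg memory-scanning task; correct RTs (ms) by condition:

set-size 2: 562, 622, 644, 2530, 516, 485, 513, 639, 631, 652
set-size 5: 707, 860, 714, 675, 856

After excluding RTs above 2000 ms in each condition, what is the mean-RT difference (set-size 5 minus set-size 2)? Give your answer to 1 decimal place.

set-size 2: exclude 2530
M(set-size 2) = 5264/9 = 584.889
M(set-size 5) = 3812/5 = 762.400
Difference = 762.400 − 584.889 = 177.511 ms

177.5 ms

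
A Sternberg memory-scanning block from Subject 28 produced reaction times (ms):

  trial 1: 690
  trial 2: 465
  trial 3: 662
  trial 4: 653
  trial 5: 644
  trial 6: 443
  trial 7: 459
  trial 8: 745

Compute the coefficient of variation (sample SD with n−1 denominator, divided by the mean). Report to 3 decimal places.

0.201

n = 8, Σ = 4761, M = 595.1250
Σ(x−M)² = 100278.875; s = √(100278.875/7) = 119.6894
CV = 119.6894 / 595.1250 = 0.20112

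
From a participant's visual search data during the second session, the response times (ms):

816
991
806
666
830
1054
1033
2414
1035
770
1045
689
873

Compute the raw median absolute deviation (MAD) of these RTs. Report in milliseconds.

160 ms

Sorted: 666, 689, 770, 806, 816, 830, 873, 991, 1033, 1035, 1045, 1054, 2414 → median = 873
|x − 873|: 57, 118, 67, 207, 43, 181, 160, 1541, 162, 103, 172, 184, 0
Sorted deviations: 0, 43, 57, 67, 103, 118, 160, 162, 172, 181, 184, 207, 1541 → MAD = 160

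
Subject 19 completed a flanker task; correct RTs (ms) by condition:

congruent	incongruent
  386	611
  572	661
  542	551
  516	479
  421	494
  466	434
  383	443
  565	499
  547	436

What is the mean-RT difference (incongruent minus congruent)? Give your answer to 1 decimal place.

M(congruent) = 4398/9 = 488.667
M(incongruent) = 4608/9 = 512.000
Difference = 512.000 − 488.667 = 23.333 ms

23.3 ms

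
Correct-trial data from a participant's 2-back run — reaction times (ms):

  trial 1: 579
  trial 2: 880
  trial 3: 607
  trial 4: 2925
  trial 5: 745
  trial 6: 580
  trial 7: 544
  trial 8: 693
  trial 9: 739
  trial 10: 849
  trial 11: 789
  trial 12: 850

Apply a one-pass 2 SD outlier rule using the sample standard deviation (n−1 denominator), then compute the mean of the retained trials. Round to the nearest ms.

n = 12, ΣRT = 10780, M = 898.333
Σ(x−M)² = 4629234.67; s = √(4629234.67/11) = 648.721
Cutoffs: 898.333 ± 2·648.721 → [-399.1, 2195.8]
Outside: 2925 → excluded.
Retained (n=11): Σ = 7855, mean = 7855/11 = 714.091

714 ms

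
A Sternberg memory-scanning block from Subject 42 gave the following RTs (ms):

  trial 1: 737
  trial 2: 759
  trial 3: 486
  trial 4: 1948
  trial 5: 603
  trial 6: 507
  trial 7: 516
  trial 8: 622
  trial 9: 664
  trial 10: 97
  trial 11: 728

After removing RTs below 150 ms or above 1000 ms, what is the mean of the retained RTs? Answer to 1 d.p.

624.7 ms

Excluded: 97, 1948
Retained (n=9): Σ = 5622
Mean = 5622/9 = 624.6667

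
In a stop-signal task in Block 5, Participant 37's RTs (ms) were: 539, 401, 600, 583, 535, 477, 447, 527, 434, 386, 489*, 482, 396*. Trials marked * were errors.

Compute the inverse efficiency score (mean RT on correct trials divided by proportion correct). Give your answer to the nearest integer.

Correct trials (n=11): 539, 401, 600, 583, 535, 477, 447, 527, 434, 386, 482
Mean correct RT = 5411/11 = 491.9091 ms
Proportion correct = 11/13
IES = 491.9091 / (11/13) = 581.347 ms

581 ms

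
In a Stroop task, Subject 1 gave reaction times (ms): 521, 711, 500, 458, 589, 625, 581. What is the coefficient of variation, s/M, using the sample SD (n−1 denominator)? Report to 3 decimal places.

n = 7, Σ = 3985, M = 569.2857
Σ(x−M)² = 43229.429; s = √(43229.429/6) = 84.8817
CV = 84.8817 / 569.2857 = 0.14910

0.149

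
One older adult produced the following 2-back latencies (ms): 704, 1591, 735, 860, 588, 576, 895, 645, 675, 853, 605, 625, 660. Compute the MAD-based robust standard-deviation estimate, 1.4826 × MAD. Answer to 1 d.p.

103.8 ms

Sorted: 576, 588, 605, 625, 645, 660, 675, 704, 735, 853, 860, 895, 1591 → median = 675
|x − 675| sorted: 0, 15, 29, 30, 50, 60, 70, 87, 99, 178, 185, 220, 916 → MAD = 70
Robust SD ≈ 1.4826 × 70 = 103.782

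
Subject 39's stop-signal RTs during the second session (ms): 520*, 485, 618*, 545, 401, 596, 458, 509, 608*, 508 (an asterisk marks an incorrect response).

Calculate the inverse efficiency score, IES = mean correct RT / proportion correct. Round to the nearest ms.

Correct trials (n=7): 485, 545, 401, 596, 458, 509, 508
Mean correct RT = 3502/7 = 500.2857 ms
Proportion correct = 7/10
IES = 500.2857 / (7/10) = 714.694 ms

715 ms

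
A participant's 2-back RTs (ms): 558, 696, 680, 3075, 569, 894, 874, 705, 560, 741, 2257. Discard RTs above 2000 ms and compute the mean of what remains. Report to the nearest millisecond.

Excluded: 2257, 3075
Retained (n=9): Σ = 6277
Mean = 6277/9 = 697.4444

697 ms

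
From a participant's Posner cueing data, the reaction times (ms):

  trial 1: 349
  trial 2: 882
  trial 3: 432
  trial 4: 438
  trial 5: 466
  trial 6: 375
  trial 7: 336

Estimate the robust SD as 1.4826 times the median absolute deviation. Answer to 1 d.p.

Sorted: 336, 349, 375, 432, 438, 466, 882 → median = 432
|x − 432| sorted: 0, 6, 34, 57, 83, 96, 450 → MAD = 57
Robust SD ≈ 1.4826 × 57 = 84.508

84.5 ms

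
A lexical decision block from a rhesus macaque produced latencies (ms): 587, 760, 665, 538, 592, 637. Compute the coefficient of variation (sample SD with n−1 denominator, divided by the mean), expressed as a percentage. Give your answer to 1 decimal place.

n = 6, Σ = 3779, M = 629.8333
Σ(x−M)² = 29930.833; s = √(29930.833/5) = 77.3703
CV = 77.3703 / 629.8333 = 0.12284 = 12.284%

12.3%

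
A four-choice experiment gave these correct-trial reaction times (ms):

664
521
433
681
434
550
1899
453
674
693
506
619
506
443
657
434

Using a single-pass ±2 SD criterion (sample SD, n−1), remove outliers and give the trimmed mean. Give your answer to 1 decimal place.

551.2 ms

n = 16, ΣRT = 10167, M = 635.438
Σ(x−M)² = 1851371.94; s = √(1851371.94/15) = 351.319
Cutoffs: 635.438 ± 2·351.319 → [-67.2, 1338.1]
Outside: 1899 → excluded.
Retained (n=15): Σ = 8268, mean = 8268/15 = 551.200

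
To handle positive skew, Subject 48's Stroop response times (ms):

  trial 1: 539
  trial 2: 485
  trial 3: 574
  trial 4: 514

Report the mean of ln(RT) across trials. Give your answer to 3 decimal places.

6.267

ln(RT): 6.2897, 6.1841, 6.3526, 6.2422
Σ ln(RT) = 25.0687
Mean = 25.0687/4 = 6.26718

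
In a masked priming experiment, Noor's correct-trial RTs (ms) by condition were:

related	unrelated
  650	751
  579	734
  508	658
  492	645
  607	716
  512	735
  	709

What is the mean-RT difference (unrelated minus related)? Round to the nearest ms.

149 ms

M(related) = 3348/6 = 558.000
M(unrelated) = 4948/7 = 706.857
Difference = 706.857 − 558.000 = 148.857 ms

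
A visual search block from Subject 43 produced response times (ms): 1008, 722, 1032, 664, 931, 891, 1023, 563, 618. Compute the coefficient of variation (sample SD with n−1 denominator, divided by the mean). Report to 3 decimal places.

0.226

n = 9, Σ = 7452, M = 828.0000
Σ(x−M)² = 279076.000; s = √(279076.000/8) = 186.7739
CV = 186.7739 / 828.0000 = 0.22557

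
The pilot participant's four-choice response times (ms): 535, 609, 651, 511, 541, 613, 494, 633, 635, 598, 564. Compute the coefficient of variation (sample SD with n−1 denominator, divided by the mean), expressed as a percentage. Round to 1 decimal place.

9.3%

n = 11, Σ = 6384, M = 580.3636
Σ(x−M)² = 29086.545; s = √(29086.545/10) = 53.9319
CV = 53.9319 / 580.3636 = 0.09293 = 9.293%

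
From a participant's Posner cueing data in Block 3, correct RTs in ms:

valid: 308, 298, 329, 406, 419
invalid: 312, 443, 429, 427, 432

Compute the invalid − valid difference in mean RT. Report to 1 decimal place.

M(valid) = 1760/5 = 352.000
M(invalid) = 2043/5 = 408.600
Difference = 408.600 − 352.000 = 56.600 ms

56.6 ms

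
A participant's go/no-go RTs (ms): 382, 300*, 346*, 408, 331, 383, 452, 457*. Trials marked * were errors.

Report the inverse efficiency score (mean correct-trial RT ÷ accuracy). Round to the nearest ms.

Correct trials (n=5): 382, 408, 331, 383, 452
Mean correct RT = 1956/5 = 391.2000 ms
Proportion correct = 5/8
IES = 391.2000 / (5/8) = 625.920 ms

626 ms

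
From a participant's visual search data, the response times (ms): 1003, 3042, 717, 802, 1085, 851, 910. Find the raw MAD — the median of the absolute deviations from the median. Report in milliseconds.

Sorted: 717, 802, 851, 910, 1003, 1085, 3042 → median = 910
|x − 910|: 93, 2132, 193, 108, 175, 59, 0
Sorted deviations: 0, 59, 93, 108, 175, 193, 2132 → MAD = 108

108 ms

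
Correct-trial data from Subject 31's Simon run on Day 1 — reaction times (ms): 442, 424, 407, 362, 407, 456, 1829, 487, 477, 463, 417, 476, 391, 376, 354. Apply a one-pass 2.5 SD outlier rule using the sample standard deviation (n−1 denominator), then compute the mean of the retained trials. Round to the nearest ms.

n = 15, ΣRT = 7768, M = 517.867
Σ(x−M)² = 1866975.73; s = √(1866975.73/14) = 365.179
Cutoffs: 517.867 ± 2.5·365.179 → [-395.1, 1430.8]
Outside: 1829 → excluded.
Retained (n=14): Σ = 5939, mean = 5939/14 = 424.214

424 ms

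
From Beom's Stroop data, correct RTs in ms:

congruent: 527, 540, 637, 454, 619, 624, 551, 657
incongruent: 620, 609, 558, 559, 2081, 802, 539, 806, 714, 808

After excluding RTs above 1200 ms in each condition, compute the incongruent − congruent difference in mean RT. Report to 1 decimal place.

incongruent: exclude 2081
M(congruent) = 4609/8 = 576.125
M(incongruent) = 6015/9 = 668.333
Difference = 668.333 − 576.125 = 92.208 ms

92.2 ms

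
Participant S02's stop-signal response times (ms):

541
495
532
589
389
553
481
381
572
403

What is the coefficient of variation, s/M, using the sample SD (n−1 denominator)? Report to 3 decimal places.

n = 10, Σ = 4936, M = 493.6000
Σ(x−M)² = 54486.400; s = √(54486.400/9) = 77.8077
CV = 77.8077 / 493.6000 = 0.15763

0.158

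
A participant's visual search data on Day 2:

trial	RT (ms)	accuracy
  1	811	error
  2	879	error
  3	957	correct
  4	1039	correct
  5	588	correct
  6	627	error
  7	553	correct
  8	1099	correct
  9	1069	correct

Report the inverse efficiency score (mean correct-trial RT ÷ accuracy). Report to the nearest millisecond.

1326 ms

Correct trials (n=6): 957, 1039, 588, 553, 1099, 1069
Mean correct RT = 5305/6 = 884.1667 ms
Proportion correct = 6/9
IES = 884.1667 / (6/9) = 1326.250 ms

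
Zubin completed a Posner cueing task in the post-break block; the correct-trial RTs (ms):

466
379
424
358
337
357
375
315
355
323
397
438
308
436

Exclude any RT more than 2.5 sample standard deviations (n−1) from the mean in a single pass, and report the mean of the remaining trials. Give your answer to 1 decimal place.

376.3 ms

n = 14, ΣRT = 5268, M = 376.286
Σ(x−M)² = 32098.86; s = √(32098.86/13) = 49.690
Cutoffs: 376.286 ± 2.5·49.690 → [252.1, 500.5]
No RTs fall outside the cutoffs; all 14 retained. Mean = 5268/14 = 376.286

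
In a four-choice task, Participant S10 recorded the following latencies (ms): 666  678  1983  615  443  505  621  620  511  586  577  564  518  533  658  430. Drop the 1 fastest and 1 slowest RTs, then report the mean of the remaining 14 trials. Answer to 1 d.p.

578.2 ms

Sorted: 430, 443, 505, 511, 518, 533, 564, 577, 586, 615, 620, 621, 658, 666, 678, 1983
Drop lowest 1 (430) and highest 1 (1983)
Remaining (n=14): Σ = 8095, mean = 8095/14 = 578.214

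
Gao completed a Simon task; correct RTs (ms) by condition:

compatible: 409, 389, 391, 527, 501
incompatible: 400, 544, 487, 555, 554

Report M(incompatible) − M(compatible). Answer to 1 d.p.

64.6 ms

M(compatible) = 2217/5 = 443.400
M(incompatible) = 2540/5 = 508.000
Difference = 508.000 − 443.400 = 64.600 ms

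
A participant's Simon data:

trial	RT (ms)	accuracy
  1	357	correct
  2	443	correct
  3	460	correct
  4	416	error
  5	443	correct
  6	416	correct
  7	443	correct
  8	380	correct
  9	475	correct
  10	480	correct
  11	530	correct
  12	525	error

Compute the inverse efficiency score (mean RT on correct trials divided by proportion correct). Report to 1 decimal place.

Correct trials (n=10): 357, 443, 460, 443, 416, 443, 380, 475, 480, 530
Mean correct RT = 4427/10 = 442.7000 ms
Proportion correct = 10/12
IES = 442.7000 / (10/12) = 531.240 ms

531.2 ms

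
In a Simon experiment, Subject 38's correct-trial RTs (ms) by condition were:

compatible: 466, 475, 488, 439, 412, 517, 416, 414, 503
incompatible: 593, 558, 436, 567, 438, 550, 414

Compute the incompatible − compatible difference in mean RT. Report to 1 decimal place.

49.1 ms

M(compatible) = 4130/9 = 458.889
M(incompatible) = 3556/7 = 508.000
Difference = 508.000 − 458.889 = 49.111 ms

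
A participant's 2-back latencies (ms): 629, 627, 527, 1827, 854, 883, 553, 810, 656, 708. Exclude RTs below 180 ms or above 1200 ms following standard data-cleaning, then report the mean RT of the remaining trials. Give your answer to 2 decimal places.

Excluded: 1827
Retained (n=9): Σ = 6247
Mean = 6247/9 = 694.1111

694.11 ms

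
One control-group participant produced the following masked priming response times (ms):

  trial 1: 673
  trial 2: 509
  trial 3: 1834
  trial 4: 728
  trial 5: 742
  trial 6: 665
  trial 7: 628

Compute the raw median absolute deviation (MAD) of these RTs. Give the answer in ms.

Sorted: 509, 628, 665, 673, 728, 742, 1834 → median = 673
|x − 673|: 0, 164, 1161, 55, 69, 8, 45
Sorted deviations: 0, 8, 45, 55, 69, 164, 1161 → MAD = 55

55 ms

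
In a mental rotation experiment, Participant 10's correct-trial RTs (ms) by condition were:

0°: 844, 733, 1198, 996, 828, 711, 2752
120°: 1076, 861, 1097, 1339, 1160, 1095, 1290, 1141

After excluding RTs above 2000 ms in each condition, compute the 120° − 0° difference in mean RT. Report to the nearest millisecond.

247 ms

0°: exclude 2752
M(0°) = 5310/6 = 885.000
M(120°) = 9059/8 = 1132.375
Difference = 1132.375 − 885.000 = 247.375 ms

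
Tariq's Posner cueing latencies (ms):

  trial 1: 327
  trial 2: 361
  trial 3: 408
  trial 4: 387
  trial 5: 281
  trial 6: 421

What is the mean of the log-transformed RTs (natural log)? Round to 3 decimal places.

ln(RT): 5.7900, 5.8889, 6.0113, 5.9584, 5.6384, 6.0426
Σ ln(RT) = 35.3295
Mean = 35.3295/6 = 5.88825

5.888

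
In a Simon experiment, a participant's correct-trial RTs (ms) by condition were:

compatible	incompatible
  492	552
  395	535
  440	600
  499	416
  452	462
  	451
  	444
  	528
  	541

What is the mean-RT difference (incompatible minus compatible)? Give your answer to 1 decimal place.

47.6 ms

M(compatible) = 2278/5 = 455.600
M(incompatible) = 4529/9 = 503.222
Difference = 503.222 − 455.600 = 47.622 ms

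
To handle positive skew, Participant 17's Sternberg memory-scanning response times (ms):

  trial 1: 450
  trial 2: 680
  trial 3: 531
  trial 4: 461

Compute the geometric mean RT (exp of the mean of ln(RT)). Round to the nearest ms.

ln(RT): 6.1092, 6.5221, 6.2748, 6.1334
Mean ln(RT) = 25.0395/4 = 6.25988
Geometric mean = exp(6.25988) = 523.15 ms

523 ms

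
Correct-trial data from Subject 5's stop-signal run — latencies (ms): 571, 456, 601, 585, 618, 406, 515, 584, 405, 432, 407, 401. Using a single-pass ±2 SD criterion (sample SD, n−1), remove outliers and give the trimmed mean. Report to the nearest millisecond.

498 ms

n = 12, ΣRT = 5981, M = 498.417
Σ(x−M)² = 86512.92; s = √(86512.92/11) = 88.684
Cutoffs: 498.417 ± 2·88.684 → [321.0, 675.8]
No RTs fall outside the cutoffs; all 12 retained. Mean = 5981/12 = 498.417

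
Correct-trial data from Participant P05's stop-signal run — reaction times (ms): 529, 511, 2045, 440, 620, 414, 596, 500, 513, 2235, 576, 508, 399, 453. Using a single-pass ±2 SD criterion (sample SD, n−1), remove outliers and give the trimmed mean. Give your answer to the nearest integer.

505 ms

n = 14, ΣRT = 10339, M = 738.500
Σ(x−M)² = 4654891.50; s = √(4654891.50/13) = 598.388
Cutoffs: 738.500 ± 2·598.388 → [-458.3, 1935.3]
Outside: 2045, 2235 → excluded.
Retained (n=12): Σ = 6059, mean = 6059/12 = 504.917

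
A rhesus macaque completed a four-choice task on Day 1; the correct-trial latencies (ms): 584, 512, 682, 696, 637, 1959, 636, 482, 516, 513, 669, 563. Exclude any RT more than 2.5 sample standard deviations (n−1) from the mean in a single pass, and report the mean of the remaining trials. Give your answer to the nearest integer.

590 ms

n = 12, ΣRT = 8449, M = 704.083
Σ(x−M)² = 1778164.92; s = √(1778164.92/11) = 402.059
Cutoffs: 704.083 ± 2.5·402.059 → [-301.1, 1709.2]
Outside: 1959 → excluded.
Retained (n=11): Σ = 6490, mean = 6490/11 = 590.000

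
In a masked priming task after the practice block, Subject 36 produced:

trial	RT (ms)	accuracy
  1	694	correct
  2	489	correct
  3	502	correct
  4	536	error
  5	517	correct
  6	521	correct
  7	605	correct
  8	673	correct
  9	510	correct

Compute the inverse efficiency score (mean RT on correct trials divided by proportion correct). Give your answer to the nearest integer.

Correct trials (n=8): 694, 489, 502, 517, 521, 605, 673, 510
Mean correct RT = 4511/8 = 563.8750 ms
Proportion correct = 8/9
IES = 563.8750 / (8/9) = 634.359 ms

634 ms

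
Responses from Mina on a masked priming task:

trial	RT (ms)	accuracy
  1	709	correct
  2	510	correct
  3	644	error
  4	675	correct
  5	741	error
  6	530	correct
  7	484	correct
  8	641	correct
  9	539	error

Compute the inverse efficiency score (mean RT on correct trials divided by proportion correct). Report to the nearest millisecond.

Correct trials (n=6): 709, 510, 675, 530, 484, 641
Mean correct RT = 3549/6 = 591.5000 ms
Proportion correct = 6/9
IES = 591.5000 / (6/9) = 887.250 ms

887 ms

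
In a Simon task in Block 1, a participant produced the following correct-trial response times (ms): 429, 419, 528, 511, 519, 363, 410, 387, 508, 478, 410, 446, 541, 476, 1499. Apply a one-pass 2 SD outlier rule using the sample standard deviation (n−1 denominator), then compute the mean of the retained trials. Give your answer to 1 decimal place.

n = 15, ΣRT = 7924, M = 528.267
Σ(x−M)² = 1052342.93; s = √(1052342.93/14) = 274.167
Cutoffs: 528.267 ± 2·274.167 → [-20.1, 1076.6]
Outside: 1499 → excluded.
Retained (n=14): Σ = 6425, mean = 6425/14 = 458.929

458.9 ms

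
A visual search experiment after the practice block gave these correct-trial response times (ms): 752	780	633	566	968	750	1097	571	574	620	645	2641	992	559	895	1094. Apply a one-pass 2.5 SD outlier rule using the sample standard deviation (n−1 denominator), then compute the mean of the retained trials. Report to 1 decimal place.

n = 16, ΣRT = 14137, M = 883.562
Σ(x−M)² = 3832187.94; s = √(3832187.94/15) = 505.449
Cutoffs: 883.562 ± 2.5·505.449 → [-380.1, 2147.2]
Outside: 2641 → excluded.
Retained (n=15): Σ = 11496, mean = 11496/15 = 766.400

766.4 ms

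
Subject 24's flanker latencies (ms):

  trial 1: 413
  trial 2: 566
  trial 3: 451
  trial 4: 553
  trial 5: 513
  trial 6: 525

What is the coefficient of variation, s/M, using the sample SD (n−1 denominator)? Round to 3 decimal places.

0.119

n = 6, Σ = 3021, M = 503.5000
Σ(x−M)² = 17855.500; s = √(17855.500/5) = 59.7587
CV = 59.7587 / 503.5000 = 0.11869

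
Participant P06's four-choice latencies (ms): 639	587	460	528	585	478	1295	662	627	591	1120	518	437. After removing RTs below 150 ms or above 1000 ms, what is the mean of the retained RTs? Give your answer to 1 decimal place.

555.6 ms

Excluded: 1120, 1295
Retained (n=11): Σ = 6112
Mean = 6112/11 = 555.6364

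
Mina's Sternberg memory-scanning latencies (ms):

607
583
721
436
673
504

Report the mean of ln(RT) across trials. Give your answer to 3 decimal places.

6.362

ln(RT): 6.4085, 6.3682, 6.5806, 6.0776, 6.5117, 6.2226
Σ ln(RT) = 38.1693
Mean = 38.1693/6 = 6.36155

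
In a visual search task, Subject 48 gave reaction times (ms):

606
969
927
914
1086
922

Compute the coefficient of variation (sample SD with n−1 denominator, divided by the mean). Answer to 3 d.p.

n = 6, Σ = 5424, M = 904.0000
Σ(x−M)² = 127106.000; s = √(127106.000/5) = 159.4403
CV = 159.4403 / 904.0000 = 0.17637

0.176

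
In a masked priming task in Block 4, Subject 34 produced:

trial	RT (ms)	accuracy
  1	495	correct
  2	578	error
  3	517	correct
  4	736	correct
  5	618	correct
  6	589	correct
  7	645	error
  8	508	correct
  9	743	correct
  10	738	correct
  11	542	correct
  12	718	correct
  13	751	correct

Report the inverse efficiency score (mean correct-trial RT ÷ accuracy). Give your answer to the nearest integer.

Correct trials (n=11): 495, 517, 736, 618, 589, 508, 743, 738, 542, 718, 751
Mean correct RT = 6955/11 = 632.2727 ms
Proportion correct = 11/13
IES = 632.2727 / (11/13) = 747.231 ms

747 ms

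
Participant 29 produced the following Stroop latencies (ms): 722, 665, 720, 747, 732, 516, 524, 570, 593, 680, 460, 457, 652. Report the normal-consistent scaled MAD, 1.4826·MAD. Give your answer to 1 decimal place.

118.6 ms

Sorted: 457, 460, 516, 524, 570, 593, 652, 665, 680, 720, 722, 732, 747 → median = 652
|x − 652| sorted: 0, 13, 28, 59, 68, 70, 80, 82, 95, 128, 136, 192, 195 → MAD = 80
Robust SD ≈ 1.4826 × 80 = 118.608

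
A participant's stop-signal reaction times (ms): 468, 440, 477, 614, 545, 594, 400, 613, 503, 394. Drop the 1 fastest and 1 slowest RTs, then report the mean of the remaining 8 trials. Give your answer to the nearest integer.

Sorted: 394, 400, 440, 468, 477, 503, 545, 594, 613, 614
Drop lowest 1 (394) and highest 1 (614)
Remaining (n=8): Σ = 4040, mean = 4040/8 = 505.000

505 ms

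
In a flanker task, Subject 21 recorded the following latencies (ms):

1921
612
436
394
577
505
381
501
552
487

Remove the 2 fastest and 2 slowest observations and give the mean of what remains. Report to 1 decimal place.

Sorted: 381, 394, 436, 487, 501, 505, 552, 577, 612, 1921
Drop lowest 2 (381, 394) and highest 2 (612, 1921)
Remaining (n=6): Σ = 3058, mean = 3058/6 = 509.667

509.7 ms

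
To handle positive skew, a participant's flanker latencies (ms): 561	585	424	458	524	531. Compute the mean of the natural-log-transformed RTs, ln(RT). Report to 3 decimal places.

6.236

ln(RT): 6.3297, 6.3716, 6.0497, 6.1269, 6.2615, 6.2748
Σ ln(RT) = 37.4142
Mean = 37.4142/6 = 6.23570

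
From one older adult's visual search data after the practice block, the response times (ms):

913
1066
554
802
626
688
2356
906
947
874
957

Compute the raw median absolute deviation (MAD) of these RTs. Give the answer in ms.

104 ms

Sorted: 554, 626, 688, 802, 874, 906, 913, 947, 957, 1066, 2356 → median = 906
|x − 906|: 7, 160, 352, 104, 280, 218, 1450, 0, 41, 32, 51
Sorted deviations: 0, 7, 32, 41, 51, 104, 160, 218, 280, 352, 1450 → MAD = 104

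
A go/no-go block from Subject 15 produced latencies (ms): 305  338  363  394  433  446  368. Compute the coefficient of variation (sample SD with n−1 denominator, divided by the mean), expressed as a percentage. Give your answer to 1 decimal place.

13.3%

n = 7, Σ = 2647, M = 378.1429
Σ(x−M)² = 15158.857; s = √(15158.857/6) = 50.2641
CV = 50.2641 / 378.1429 = 0.13292 = 13.292%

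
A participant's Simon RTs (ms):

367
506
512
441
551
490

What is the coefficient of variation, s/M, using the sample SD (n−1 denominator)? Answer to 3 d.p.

0.136

n = 6, Σ = 2867, M = 477.8333
Σ(x−M)² = 21102.833; s = √(21102.833/5) = 64.9659
CV = 64.9659 / 477.8333 = 0.13596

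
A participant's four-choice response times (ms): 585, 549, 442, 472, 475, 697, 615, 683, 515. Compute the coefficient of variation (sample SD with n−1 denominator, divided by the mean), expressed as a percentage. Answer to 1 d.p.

n = 9, Σ = 5033, M = 559.2222
Σ(x−M)² = 68581.556; s = √(68581.556/8) = 92.5888
CV = 92.5888 / 559.2222 = 0.16557 = 16.557%

16.6%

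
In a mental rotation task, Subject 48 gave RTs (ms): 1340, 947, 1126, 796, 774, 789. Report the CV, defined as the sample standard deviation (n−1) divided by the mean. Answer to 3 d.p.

0.238

n = 6, Σ = 5772, M = 962.0000
Σ(x−M)² = 262834.000; s = √(262834.000/5) = 229.2745
CV = 229.2745 / 962.0000 = 0.23833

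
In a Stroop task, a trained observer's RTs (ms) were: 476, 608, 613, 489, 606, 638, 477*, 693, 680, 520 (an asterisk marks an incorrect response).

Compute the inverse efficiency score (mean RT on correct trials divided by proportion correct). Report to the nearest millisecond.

Correct trials (n=9): 476, 608, 613, 489, 606, 638, 693, 680, 520
Mean correct RT = 5323/9 = 591.4444 ms
Proportion correct = 9/10
IES = 591.4444 / (9/10) = 657.160 ms

657 ms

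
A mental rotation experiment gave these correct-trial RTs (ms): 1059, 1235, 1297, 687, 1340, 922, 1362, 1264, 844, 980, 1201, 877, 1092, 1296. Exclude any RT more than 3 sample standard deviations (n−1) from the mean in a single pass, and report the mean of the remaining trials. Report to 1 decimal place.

1104.0 ms

n = 14, ΣRT = 15456, M = 1104.000
Σ(x−M)² = 592230.00; s = √(592230.00/13) = 213.439
Cutoffs: 1104.000 ± 3·213.439 → [463.7, 1744.3]
No RTs fall outside the cutoffs; all 14 retained. Mean = 15456/14 = 1104.000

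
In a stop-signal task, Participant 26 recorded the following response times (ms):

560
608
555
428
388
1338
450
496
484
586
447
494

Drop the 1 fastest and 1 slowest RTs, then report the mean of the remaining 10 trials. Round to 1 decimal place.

Sorted: 388, 428, 447, 450, 484, 494, 496, 555, 560, 586, 608, 1338
Drop lowest 1 (388) and highest 1 (1338)
Remaining (n=10): Σ = 5108, mean = 5108/10 = 510.800

510.8 ms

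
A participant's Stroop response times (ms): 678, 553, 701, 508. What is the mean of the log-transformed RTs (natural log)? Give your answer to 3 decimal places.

ln(RT): 6.5191, 6.3154, 6.5525, 6.2305
Σ ln(RT) = 25.6175
Mean = 25.6175/4 = 6.40437

6.404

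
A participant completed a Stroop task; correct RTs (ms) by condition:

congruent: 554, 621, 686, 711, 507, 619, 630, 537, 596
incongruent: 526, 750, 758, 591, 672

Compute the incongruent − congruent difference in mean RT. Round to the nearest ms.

M(congruent) = 5461/9 = 606.778
M(incongruent) = 3297/5 = 659.400
Difference = 659.400 − 606.778 = 52.622 ms

53 ms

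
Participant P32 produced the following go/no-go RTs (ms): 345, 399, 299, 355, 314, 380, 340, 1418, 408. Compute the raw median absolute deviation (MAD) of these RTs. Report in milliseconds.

41 ms

Sorted: 299, 314, 340, 345, 355, 380, 399, 408, 1418 → median = 355
|x − 355|: 10, 44, 56, 0, 41, 25, 15, 1063, 53
Sorted deviations: 0, 10, 15, 25, 41, 44, 53, 56, 1063 → MAD = 41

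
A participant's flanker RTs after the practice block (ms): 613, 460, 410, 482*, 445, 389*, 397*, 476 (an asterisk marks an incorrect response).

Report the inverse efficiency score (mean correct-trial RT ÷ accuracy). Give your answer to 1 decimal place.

769.3 ms

Correct trials (n=5): 613, 460, 410, 445, 476
Mean correct RT = 2404/5 = 480.8000 ms
Proportion correct = 5/8
IES = 480.8000 / (5/8) = 769.280 ms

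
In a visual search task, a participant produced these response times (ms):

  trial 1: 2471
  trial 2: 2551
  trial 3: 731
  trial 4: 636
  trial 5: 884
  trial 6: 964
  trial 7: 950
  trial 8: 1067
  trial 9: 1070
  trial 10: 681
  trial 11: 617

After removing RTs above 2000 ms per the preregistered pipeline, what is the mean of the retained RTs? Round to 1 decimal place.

844.4 ms

Excluded: 2471, 2551
Retained (n=9): Σ = 7600
Mean = 7600/9 = 844.4444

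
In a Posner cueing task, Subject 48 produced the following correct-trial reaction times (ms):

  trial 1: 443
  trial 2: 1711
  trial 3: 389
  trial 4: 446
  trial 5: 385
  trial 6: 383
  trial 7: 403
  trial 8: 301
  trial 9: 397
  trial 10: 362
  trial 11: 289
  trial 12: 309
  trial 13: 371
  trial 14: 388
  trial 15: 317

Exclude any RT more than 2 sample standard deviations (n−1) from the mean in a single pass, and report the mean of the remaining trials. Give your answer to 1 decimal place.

n = 15, ΣRT = 6894, M = 459.600
Σ(x−M)² = 1709777.60; s = √(1709777.60/14) = 349.467
Cutoffs: 459.600 ± 2·349.467 → [-239.3, 1158.5]
Outside: 1711 → excluded.
Retained (n=14): Σ = 5183, mean = 5183/14 = 370.214

370.2 ms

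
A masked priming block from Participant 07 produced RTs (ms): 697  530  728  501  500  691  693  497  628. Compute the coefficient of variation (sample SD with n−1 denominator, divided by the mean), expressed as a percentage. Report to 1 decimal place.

n = 9, Σ = 5465, M = 607.2222
Σ(x−M)² = 78347.556; s = √(78347.556/8) = 98.9618
CV = 98.9618 / 607.2222 = 0.16297 = 16.297%

16.3%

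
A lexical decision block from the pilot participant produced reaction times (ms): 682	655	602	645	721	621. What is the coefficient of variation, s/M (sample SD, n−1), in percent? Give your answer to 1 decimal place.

6.5%

n = 6, Σ = 3926, M = 654.3333
Σ(x−M)² = 9147.333; s = √(9147.333/5) = 42.7723
CV = 42.7723 / 654.3333 = 0.06537 = 6.537%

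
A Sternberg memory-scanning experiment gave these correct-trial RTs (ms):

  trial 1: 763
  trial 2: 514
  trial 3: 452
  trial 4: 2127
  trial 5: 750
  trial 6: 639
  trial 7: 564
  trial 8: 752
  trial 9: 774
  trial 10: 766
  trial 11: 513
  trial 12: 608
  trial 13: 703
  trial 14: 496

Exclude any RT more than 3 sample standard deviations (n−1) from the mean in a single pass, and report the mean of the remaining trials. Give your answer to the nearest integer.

n = 14, ΣRT = 10421, M = 744.357
Σ(x−M)² = 2231163.21; s = √(2231163.21/13) = 414.280
Cutoffs: 744.357 ± 3·414.280 → [-498.5, 1987.2]
Outside: 2127 → excluded.
Retained (n=13): Σ = 8294, mean = 8294/13 = 638.000

638 ms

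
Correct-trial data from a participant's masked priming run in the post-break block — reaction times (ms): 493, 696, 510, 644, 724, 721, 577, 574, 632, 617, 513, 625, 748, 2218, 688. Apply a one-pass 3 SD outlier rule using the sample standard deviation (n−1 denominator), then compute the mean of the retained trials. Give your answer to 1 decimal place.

625.9 ms

n = 15, ΣRT = 10980, M = 732.000
Σ(x−M)² = 2457642.00; s = √(2457642.00/14) = 418.982
Cutoffs: 732.000 ± 3·418.982 → [-524.9, 1988.9]
Outside: 2218 → excluded.
Retained (n=14): Σ = 8762, mean = 8762/14 = 625.857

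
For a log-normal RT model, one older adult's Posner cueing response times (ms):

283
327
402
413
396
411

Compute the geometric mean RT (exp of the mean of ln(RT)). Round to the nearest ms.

368 ms

ln(RT): 5.6454, 5.7900, 5.9965, 6.0234, 5.9814, 6.0186
Mean ln(RT) = 35.4553/6 = 5.90922
Geometric mean = exp(5.90922) = 368.42 ms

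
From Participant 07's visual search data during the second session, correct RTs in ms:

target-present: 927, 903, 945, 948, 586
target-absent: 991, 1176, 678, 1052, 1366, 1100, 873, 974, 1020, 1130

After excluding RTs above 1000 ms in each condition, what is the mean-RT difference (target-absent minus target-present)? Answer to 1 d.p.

target-absent: exclude 1176, 1052, 1366, 1100, 1020, 1130
M(target-present) = 4309/5 = 861.800
M(target-absent) = 3516/4 = 879.000
Difference = 879.000 − 861.800 = 17.200 ms

17.2 ms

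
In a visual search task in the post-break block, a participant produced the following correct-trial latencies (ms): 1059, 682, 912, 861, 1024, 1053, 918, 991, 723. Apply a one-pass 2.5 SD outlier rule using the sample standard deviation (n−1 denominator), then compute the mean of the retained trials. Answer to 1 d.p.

n = 9, ΣRT = 8223, M = 913.667
Σ(x−M)² = 151508.00; s = √(151508.00/8) = 137.617
Cutoffs: 913.667 ± 2.5·137.617 → [569.6, 1257.7]
No RTs fall outside the cutoffs; all 9 retained. Mean = 8223/9 = 913.667

913.7 ms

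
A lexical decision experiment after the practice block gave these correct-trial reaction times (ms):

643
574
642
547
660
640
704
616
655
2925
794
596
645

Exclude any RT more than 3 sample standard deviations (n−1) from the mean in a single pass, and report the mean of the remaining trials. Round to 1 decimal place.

n = 13, ΣRT = 10641, M = 818.538
Σ(x−M)² = 4850829.23; s = √(4850829.23/12) = 635.795
Cutoffs: 818.538 ± 3·635.795 → [-1088.8, 2725.9]
Outside: 2925 → excluded.
Retained (n=12): Σ = 7716, mean = 7716/12 = 643.000

643.0 ms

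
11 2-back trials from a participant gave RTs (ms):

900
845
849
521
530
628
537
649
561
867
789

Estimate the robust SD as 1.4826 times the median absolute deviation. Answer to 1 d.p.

189.8 ms

Sorted: 521, 530, 537, 561, 628, 649, 789, 845, 849, 867, 900 → median = 649
|x − 649| sorted: 0, 21, 88, 112, 119, 128, 140, 196, 200, 218, 251 → MAD = 128
Robust SD ≈ 1.4826 × 128 = 189.773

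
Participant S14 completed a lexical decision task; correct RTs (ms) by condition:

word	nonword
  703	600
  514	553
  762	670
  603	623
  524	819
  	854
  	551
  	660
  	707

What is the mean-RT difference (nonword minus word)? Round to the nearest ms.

50 ms

M(word) = 3106/5 = 621.200
M(nonword) = 6037/9 = 670.778
Difference = 670.778 − 621.200 = 49.578 ms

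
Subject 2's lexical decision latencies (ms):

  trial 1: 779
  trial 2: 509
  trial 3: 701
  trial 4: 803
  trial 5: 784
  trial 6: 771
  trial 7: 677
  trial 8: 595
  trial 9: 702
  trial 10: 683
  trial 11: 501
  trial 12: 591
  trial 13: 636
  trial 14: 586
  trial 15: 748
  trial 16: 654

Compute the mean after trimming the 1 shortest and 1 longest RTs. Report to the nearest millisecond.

Sorted: 501, 509, 586, 591, 595, 636, 654, 677, 683, 701, 702, 748, 771, 779, 784, 803
Drop lowest 1 (501) and highest 1 (803)
Remaining (n=14): Σ = 9416, mean = 9416/14 = 672.571

673 ms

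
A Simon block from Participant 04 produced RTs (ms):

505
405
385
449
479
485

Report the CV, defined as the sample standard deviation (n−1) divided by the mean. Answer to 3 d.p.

0.105

n = 6, Σ = 2708, M = 451.3333
Σ(x−M)² = 11331.333; s = √(11331.333/5) = 47.6053
CV = 47.6053 / 451.3333 = 0.10548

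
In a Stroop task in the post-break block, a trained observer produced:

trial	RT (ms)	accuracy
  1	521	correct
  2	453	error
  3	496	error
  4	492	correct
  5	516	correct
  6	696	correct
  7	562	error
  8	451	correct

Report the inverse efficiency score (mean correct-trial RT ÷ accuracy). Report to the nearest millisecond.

856 ms

Correct trials (n=5): 521, 492, 516, 696, 451
Mean correct RT = 2676/5 = 535.2000 ms
Proportion correct = 5/8
IES = 535.2000 / (5/8) = 856.320 ms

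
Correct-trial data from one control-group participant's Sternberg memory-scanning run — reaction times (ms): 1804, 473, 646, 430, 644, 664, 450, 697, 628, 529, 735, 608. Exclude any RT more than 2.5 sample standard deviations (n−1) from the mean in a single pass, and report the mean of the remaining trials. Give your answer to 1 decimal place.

591.3 ms

n = 12, ΣRT = 8308, M = 692.333
Σ(x−M)² = 1456510.67; s = √(1456510.67/11) = 363.882
Cutoffs: 692.333 ± 2.5·363.882 → [-217.4, 1602.0]
Outside: 1804 → excluded.
Retained (n=11): Σ = 6504, mean = 6504/11 = 591.273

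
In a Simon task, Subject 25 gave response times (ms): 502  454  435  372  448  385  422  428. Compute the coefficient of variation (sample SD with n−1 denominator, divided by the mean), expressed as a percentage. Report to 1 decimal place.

9.4%

n = 8, Σ = 3446, M = 430.7500
Σ(x−M)² = 11561.500; s = √(11561.500/7) = 40.6404
CV = 40.6404 / 430.7500 = 0.09435 = 9.435%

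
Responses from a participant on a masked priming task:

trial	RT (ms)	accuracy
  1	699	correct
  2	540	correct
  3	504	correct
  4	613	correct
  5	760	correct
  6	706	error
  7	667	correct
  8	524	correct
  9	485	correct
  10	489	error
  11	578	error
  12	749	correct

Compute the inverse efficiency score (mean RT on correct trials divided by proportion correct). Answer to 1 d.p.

Correct trials (n=9): 699, 540, 504, 613, 760, 667, 524, 485, 749
Mean correct RT = 5541/9 = 615.6667 ms
Proportion correct = 9/12
IES = 615.6667 / (9/12) = 820.889 ms

820.9 ms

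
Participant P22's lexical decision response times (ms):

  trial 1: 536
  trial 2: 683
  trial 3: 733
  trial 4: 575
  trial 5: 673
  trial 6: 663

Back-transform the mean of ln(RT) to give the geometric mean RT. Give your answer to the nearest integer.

ln(RT): 6.2841, 6.5265, 6.5971, 6.3544, 6.5117, 6.4968
Mean ln(RT) = 38.7707/6 = 6.46178
Geometric mean = exp(6.46178) = 640.20 ms

640 ms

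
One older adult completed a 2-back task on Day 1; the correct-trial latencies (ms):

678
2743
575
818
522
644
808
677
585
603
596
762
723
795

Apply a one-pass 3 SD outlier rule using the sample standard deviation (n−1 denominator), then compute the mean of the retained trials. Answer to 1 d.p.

675.8 ms

n = 14, ΣRT = 11529, M = 823.500
Σ(x−M)² = 4084211.50; s = √(4084211.50/13) = 560.509
Cutoffs: 823.500 ± 3·560.509 → [-858.0, 2505.0]
Outside: 2743 → excluded.
Retained (n=13): Σ = 8786, mean = 8786/13 = 675.846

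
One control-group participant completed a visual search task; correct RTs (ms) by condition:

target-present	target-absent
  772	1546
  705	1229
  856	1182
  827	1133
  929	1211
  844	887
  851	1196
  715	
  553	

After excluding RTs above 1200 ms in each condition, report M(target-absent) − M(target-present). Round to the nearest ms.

316 ms

target-absent: exclude 1546, 1229, 1211
M(target-present) = 7052/9 = 783.556
M(target-absent) = 4398/4 = 1099.500
Difference = 1099.500 − 783.556 = 315.944 ms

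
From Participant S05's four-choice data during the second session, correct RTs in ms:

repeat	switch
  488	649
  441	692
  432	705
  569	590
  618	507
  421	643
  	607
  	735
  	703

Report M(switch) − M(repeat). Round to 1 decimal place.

153.1 ms

M(repeat) = 2969/6 = 494.833
M(switch) = 5831/9 = 647.889
Difference = 647.889 − 494.833 = 153.056 ms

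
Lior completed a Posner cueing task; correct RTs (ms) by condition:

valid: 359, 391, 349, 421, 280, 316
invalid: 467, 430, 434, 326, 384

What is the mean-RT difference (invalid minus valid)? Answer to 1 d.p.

55.5 ms

M(valid) = 2116/6 = 352.667
M(invalid) = 2041/5 = 408.200
Difference = 408.200 − 352.667 = 55.533 ms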